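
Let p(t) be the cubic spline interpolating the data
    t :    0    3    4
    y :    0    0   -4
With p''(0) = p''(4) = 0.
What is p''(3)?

With M_i denoting the second derivative at x_i, h_i = 3, 1, and Δ_i = (y_(i+1) − y_i)/h_i = 0, -4:
  3·M_0 + 8·M_1 + 1·M_2 = 6(Δ_1 - Δ_0) = -24
Natural end conditions: M_0 = M_2 = 0.
Hence M_0 = 0, M_1 = -3, M_2 = 0.

-3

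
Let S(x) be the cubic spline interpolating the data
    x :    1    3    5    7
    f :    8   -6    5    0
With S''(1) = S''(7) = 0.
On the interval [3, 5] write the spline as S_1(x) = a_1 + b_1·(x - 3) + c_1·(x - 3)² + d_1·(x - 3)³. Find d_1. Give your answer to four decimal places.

-1.7083

Write m_i for S''(x_i). With h_i = 2, 2, 2 and divided differences Δ_i = -7, 11/2, -5/2, the continuity of S' gives the tridiagonal system
  2·m_0 + 8·m_1 + 2·m_2 = 6(Δ_1 - Δ_0) = 75
  2·m_1 + 8·m_2 + 2·m_3 = 6(Δ_2 - Δ_1) = -48
Natural end conditions: m_0 = m_3 = 0.
Forward elimination and back-substitution give m_0 = 0, m_1 = 58/5, m_2 = -89/10, m_3 = 0.
On [3, 5], with S_1(x) = a_1 + b_1·(x - 3) + c_1·(x - 3)² + d_1·(x - 3)³: c_1 = m_1/2 = 29/5, d_1 = (m_2 - m_1)/(6h_1) = -41/24, b_1 = Δ_1 - h_1(2m_1 + m_2)/6 = 11/15.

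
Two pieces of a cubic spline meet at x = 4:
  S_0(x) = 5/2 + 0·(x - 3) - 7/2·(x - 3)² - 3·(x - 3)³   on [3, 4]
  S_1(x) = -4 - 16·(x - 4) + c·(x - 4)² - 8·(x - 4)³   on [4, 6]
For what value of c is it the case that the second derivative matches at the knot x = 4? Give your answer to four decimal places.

S_0''(x) = -7 - 18·(x - 3), so S_0''(4) = -25. On the right, S_1''(4) = 2c, so c = -25/2.

-12.5000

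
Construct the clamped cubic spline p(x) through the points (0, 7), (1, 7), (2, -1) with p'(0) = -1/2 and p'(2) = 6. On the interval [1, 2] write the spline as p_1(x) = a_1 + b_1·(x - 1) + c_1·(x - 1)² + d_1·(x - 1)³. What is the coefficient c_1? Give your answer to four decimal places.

-15.2500

With m_i denoting the second derivative at x_i, h_i = 1, 1, and Δ_i = (y_(i+1) − y_i)/h_i = 0, -8:
  1·m_0 + 4·m_1 + 1·m_2 = 6(Δ_1 - Δ_0) = -48
Clamped end conditions give two more equations: 2h_0·m_0 + h_0·m_1 = 6(Δ_0 - p'(0)) = 3 and h_1·m_1 + 2h_1·m_2 = 6(p'(2) - Δ_1) = 84.
Solving the tridiagonal system: m_0 = 67/4, m_1 = -61/2, m_2 = 229/4.
On [1, 2], with p_1(x) = a_1 + b_1·(x - 1) + c_1·(x - 1)² + d_1·(x - 1)³: c_1 = m_1/2 = -61/4, d_1 = (m_2 - m_1)/(6h_1) = 117/8, b_1 = Δ_1 - h_1(2m_1 + m_2)/6 = -59/8.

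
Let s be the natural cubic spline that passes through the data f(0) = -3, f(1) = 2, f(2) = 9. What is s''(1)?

3

Write M_i for s''(x_i). With h_i = 1, 1 and divided differences Δ_i = 5, 7, the continuity of s' gives the tridiagonal system
  1·M_0 + 4·M_1 + 1·M_2 = 6(Δ_1 - Δ_0) = 12
Natural end conditions: M_0 = M_2 = 0.
Solving the tridiagonal system: M_0 = 0, M_1 = 3, M_2 = 0.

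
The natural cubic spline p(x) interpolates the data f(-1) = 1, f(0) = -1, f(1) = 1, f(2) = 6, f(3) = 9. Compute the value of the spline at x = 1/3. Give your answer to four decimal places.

Write m_i for p''(x_i). With h_i = 1, 1, 1, 1 and divided differences Δ_i = -2, 2, 5, 3, the continuity of p' gives the tridiagonal system
  1·m_0 + 4·m_1 + 1·m_2 = 6(Δ_1 - Δ_0) = 24
  1·m_1 + 4·m_2 + 1·m_3 = 6(Δ_2 - Δ_1) = 18
  1·m_2 + 4·m_3 + 1·m_4 = 6(Δ_3 - Δ_2) = -12
Natural end conditions: m_0 = m_4 = 0.
Forward elimination and back-substitution give m_0 = 0, m_1 = 69/14, m_2 = 30/7, m_3 = -57/14, m_4 = 0.
On [0, 1], p(x) = -1 - 5/14·x + 69/28·x² - 3/28·x³.
With x = 1/3: p(1/3) = -107/126.

-0.8492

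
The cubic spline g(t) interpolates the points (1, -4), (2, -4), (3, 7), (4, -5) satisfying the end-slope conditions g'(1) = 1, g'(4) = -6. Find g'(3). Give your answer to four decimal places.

-1.3333

Let M_i = g''(x_i). Step sizes h_i = 1, 1, 1; slopes of the chords Δ_i = (y_(i+1) - y_i)/h_i = 0, 11, -12.
  1·M_0 + 4·M_1 + 1·M_2 = 6(Δ_1 - Δ_0) = 66
  1·M_1 + 4·M_2 + 1·M_3 = 6(Δ_2 - Δ_1) = -138
Clamped end conditions give two more equations: 2h_0·M_0 + h_0·M_1 = 6(Δ_0 - g'(1)) = -6 and h_2·M_2 + 2h_2·M_3 = 6(g'(4) - Δ_2) = 36.
Solving the tridiagonal system: M_0 = -62/3, M_1 = 106/3, M_2 = -164/3, M_3 = 136/3.
On [3, 4], g'(t) = b_2 + 2c_2·(t - 3) + 3d_2·(t - 3)² with b_2 = Δ_2 - h_2(2M_2 + M_3)/6 = -4/3, c_2 = M_2/2 = -82/3, d_2 = (M_3 - M_2)/(6h_2) = 50/3. So g'(3) = -4/3.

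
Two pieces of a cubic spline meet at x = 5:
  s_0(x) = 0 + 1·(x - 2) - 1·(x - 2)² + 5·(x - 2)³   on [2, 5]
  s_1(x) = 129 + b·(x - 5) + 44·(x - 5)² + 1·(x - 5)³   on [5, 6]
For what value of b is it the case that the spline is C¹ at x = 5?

130

s_0'(x) = 1 - 2·(x - 2) + 15·(x - 2)², so s_0'(5) = 130. On the right, s_1'(5) = b, so b = 130.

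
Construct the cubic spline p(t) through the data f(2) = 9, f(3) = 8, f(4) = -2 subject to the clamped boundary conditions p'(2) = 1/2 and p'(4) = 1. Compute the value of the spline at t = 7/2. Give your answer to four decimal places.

Write m_i for p''(x_i). With h_i = 1, 1 and divided differences Δ_i = -1, -10, the continuity of p' gives the tridiagonal system
  1·m_0 + 4·m_1 + 1·m_2 = 6(Δ_1 - Δ_0) = -54
Clamped end conditions give two more equations: 2h_0·m_0 + h_0·m_1 = 6(Δ_0 - p'(2)) = -9 and h_1·m_1 + 2h_1·m_2 = 6(p'(4) - Δ_1) = 66.
Solving: m_0 = 37/4, m_1 = -55/2, m_2 = 187/4.
On [3, 4], p(t) = 8 - 69/8·(t - 3) - 55/4·(t - 3)² + 99/8·(t - 3)³.
With (t - 3) = 1/2: p(7/2) = 115/64.

1.7969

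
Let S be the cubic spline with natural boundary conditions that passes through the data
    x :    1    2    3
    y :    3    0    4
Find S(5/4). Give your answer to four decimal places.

1.8398

Write σ_i for S''(x_i). With h_i = 1, 1 and divided differences Δ_i = -3, 4, the continuity of S' gives the tridiagonal system
  1·σ_0 + 4·σ_1 + 1·σ_2 = 6(Δ_1 - Δ_0) = 42
Natural end conditions: σ_0 = σ_2 = 0.
Solving: σ_0 = 0, σ_1 = 21/2, σ_2 = 0.
On [1, 2], S(x) = 3 - 19/4·(x - 1) + 0·(x - 1)² + 7/4·(x - 1)³.
With (x - 1) = 1/4: S(5/4) = 471/256.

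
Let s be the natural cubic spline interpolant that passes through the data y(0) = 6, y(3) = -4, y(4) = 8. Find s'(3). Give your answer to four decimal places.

With M_i denoting the second derivative at x_i, h_i = 3, 1, and Δ_i = (y_(i+1) − y_i)/h_i = -10/3, 12:
  3·M_0 + 8·M_1 + 1·M_2 = 6(Δ_1 - Δ_0) = 92
Natural end conditions: M_0 = M_2 = 0.
Forward elimination and back-substitution give M_0 = 0, M_1 = 23/2, M_2 = 0.
On [3, 4], s'(x) = b_1 + 2c_1·(x - 3) + 3d_1·(x - 3)² with b_1 = Δ_1 - h_1(2M_1 + M_2)/6 = 49/6, c_1 = M_1/2 = 23/4, d_1 = (M_2 - M_1)/(6h_1) = -23/12. So s'(3) = 49/6.

8.1667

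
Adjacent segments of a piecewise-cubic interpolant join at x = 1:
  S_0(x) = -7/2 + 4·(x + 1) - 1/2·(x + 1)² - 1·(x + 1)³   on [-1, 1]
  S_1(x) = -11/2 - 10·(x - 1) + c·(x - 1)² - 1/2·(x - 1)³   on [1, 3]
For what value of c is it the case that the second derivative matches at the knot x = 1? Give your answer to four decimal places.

-6.5000

S_0''(x) = -1 - 6·(x + 1), so S_0''(1) = -13. On the right, S_1''(1) = 2c, so c = -13/2.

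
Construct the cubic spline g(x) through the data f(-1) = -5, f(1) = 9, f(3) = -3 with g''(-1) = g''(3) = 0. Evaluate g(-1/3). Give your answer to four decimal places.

1.5926

Put M_i = g'' at the i-th knot. Here h = (2, 2) and Δ = (7, -6), so the interior equations h_(i-1)·M_(i-1) + 2(h_(i-1)+h_i)·M_i + h_i·M_(i+1) = 6(Δ_i − Δ_(i-1)) read
  2·M_0 + 8·M_1 + 2·M_2 = 6(Δ_1 - Δ_0) = -78
Natural end conditions: M_0 = M_2 = 0.
Hence M_0 = 0, M_1 = -39/4, M_2 = 0.
On [-1, 1], g(x) = -5 + 41/4·(x + 1) + 0·(x + 1)² - 13/16·(x + 1)³.
With (x + 1) = 2/3: g(-1/3) = 43/27.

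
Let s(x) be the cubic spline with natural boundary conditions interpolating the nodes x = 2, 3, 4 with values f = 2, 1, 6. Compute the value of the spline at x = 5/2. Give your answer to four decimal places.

0.9375

Write m_i for s''(x_i). With h_i = 1, 1 and divided differences Δ_i = -1, 5, the continuity of s' gives the tridiagonal system
  1·m_0 + 4·m_1 + 1·m_2 = 6(Δ_1 - Δ_0) = 36
Natural end conditions: m_0 = m_2 = 0.
Solving: m_0 = 0, m_1 = 9, m_2 = 0.
On [2, 3], s(x) = 2 - 5/2·(x - 2) + 0·(x - 2)² + 3/2·(x - 2)³.
With (x - 2) = 1/2: s(5/2) = 15/16.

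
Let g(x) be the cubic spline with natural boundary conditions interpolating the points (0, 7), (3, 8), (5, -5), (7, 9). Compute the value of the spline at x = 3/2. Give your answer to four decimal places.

Let M_i = g''(x_i). Step sizes h_i = 3, 2, 2; slopes of the chords Δ_i = (y_(i+1) - y_i)/h_i = 1/3, -13/2, 7.
  3·M_0 + 10·M_1 + 2·M_2 = 6(Δ_1 - Δ_0) = -41
  2·M_1 + 8·M_2 + 2·M_3 = 6(Δ_2 - Δ_1) = 81
Natural end conditions: M_0 = M_3 = 0.
Hence M_0 = 0, M_1 = -245/38, M_2 = 223/19, M_3 = 0.
On [0, 3], g(x) = 7 + 811/228·x + 0·x² - 245/684·x³.
With x = 3/2: g(3/2) = 6765/608.

11.1266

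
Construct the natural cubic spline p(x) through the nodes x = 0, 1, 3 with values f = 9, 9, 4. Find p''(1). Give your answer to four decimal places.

With M_i denoting the second derivative at x_i, h_i = 1, 2, and Δ_i = (y_(i+1) − y_i)/h_i = 0, -5/2:
  1·M_0 + 6·M_1 + 2·M_2 = 6(Δ_1 - Δ_0) = -15
Natural end conditions: M_0 = M_2 = 0.
Solving the tridiagonal system: M_0 = 0, M_1 = -5/2, M_2 = 0.

-2.5000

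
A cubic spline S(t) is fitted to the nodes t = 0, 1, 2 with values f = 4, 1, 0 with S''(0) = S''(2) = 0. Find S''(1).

Let m_i = S''(x_i). Step sizes h_i = 1, 1; slopes of the chords Δ_i = (y_(i+1) - y_i)/h_i = -3, -1.
  1·m_0 + 4·m_1 + 1·m_2 = 6(Δ_1 - Δ_0) = 12
Natural end conditions: m_0 = m_2 = 0.
Hence m_0 = 0, m_1 = 3, m_2 = 0.

3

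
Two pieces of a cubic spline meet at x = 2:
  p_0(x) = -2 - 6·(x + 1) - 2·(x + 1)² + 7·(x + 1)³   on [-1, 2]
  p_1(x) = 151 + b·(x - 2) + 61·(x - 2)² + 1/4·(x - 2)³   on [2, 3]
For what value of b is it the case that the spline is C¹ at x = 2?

p_0'(x) = -6 - 4·(x + 1) + 21·(x + 1)², so p_0'(2) = 171. On the right, p_1'(2) = b, so b = 171.

171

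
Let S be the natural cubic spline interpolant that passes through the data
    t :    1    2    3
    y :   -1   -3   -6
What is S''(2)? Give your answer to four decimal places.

-1.5000

With M_i denoting the second derivative at x_i, h_i = 1, 1, and Δ_i = (y_(i+1) − y_i)/h_i = -2, -3:
  1·M_0 + 4·M_1 + 1·M_2 = 6(Δ_1 - Δ_0) = -6
Natural end conditions: M_0 = M_2 = 0.
Solving the tridiagonal system: M_0 = 0, M_1 = -3/2, M_2 = 0.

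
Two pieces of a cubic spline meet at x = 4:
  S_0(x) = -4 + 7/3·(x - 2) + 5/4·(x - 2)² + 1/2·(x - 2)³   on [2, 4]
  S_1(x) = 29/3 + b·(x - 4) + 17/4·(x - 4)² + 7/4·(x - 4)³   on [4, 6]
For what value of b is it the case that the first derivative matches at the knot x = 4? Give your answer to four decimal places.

13.3333

S_0'(x) = 7/3 + 5/2·(x - 2) + 3/2·(x - 2)², so S_0'(4) = 40/3. On the right, S_1'(4) = b, so b = 40/3.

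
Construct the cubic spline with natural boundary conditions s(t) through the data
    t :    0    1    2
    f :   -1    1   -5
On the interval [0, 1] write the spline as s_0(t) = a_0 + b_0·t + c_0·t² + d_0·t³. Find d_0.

Let M_i = s''(x_i). Step sizes h_i = 1, 1; slopes of the chords Δ_i = (y_(i+1) - y_i)/h_i = 2, -6.
  1·M_0 + 4·M_1 + 1·M_2 = 6(Δ_1 - Δ_0) = -48
Natural end conditions: M_0 = M_2 = 0.
Solving the tridiagonal system: M_0 = 0, M_1 = -12, M_2 = 0.
On [0, 1], with s_0(t) = a_0 + b_0·t + c_0·t² + d_0·t³: c_0 = M_0/2 = 0, d_0 = (M_1 - M_0)/(6h_0) = -2, b_0 = Δ_0 - h_0(2M_0 + M_1)/6 = 4.

-2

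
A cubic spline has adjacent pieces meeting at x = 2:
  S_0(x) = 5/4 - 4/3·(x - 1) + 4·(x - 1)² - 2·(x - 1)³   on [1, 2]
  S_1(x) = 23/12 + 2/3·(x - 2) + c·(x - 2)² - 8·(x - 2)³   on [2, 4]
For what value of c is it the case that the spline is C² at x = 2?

S_0''(x) = 8 - 12·(x - 1), so S_0''(2) = -4. On the right, S_1''(2) = 2c, so c = -2.

-2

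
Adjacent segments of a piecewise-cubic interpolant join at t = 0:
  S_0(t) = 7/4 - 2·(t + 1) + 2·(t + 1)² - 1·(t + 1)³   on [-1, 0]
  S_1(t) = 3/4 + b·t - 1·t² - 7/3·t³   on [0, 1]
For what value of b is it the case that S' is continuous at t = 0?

S_0'(t) = -2 + 4·(t + 1) - 3·(t + 1)², so S_0'(0) = -1. On the right, S_1'(0) = b, so b = -1.

-1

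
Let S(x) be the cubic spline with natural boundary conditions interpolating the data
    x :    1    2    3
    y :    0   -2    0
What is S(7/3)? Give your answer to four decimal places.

Let σ_i = S''(x_i). Step sizes h_i = 1, 1; slopes of the chords Δ_i = (y_(i+1) - y_i)/h_i = -2, 2.
  1·σ_0 + 4·σ_1 + 1·σ_2 = 6(Δ_1 - Δ_0) = 24
Natural end conditions: σ_0 = σ_2 = 0.
Forward elimination and back-substitution give σ_0 = 0, σ_1 = 6, σ_2 = 0.
On [2, 3], S(x) = -2 + 0·(x - 2) + 3·(x - 2)² - 1·(x - 2)³.
With (x - 2) = 1/3: S(7/3) = -46/27.

-1.7037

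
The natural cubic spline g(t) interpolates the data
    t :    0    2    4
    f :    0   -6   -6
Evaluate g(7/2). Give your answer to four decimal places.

-6.3516

Write m_i for g''(x_i). With h_i = 2, 2 and divided differences Δ_i = -3, 0, the continuity of g' gives the tridiagonal system
  2·m_0 + 8·m_1 + 2·m_2 = 6(Δ_1 - Δ_0) = 18
Natural end conditions: m_0 = m_2 = 0.
Solving the tridiagonal system: m_0 = 0, m_1 = 9/4, m_2 = 0.
On [2, 4], g(t) = -6 - 3/2·(t - 2) + 9/8·(t - 2)² - 3/16·(t - 2)³.
With (t - 2) = 3/2: g(7/2) = -813/128.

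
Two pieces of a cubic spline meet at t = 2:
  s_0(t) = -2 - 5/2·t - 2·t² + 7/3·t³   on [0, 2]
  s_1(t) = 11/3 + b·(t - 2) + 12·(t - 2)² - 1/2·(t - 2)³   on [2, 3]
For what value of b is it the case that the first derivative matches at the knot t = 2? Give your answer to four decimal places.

17.5000

s_0'(t) = -5/2 - 4·t + 7·t², so s_0'(2) = 35/2. On the right, s_1'(2) = b, so b = 35/2.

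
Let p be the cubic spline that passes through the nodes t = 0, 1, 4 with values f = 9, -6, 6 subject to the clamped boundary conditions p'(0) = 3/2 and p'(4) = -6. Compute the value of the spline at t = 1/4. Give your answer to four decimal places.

Let σ_i = p''(x_i). Step sizes h_i = 1, 3; slopes of the chords Δ_i = (y_(i+1) - y_i)/h_i = -15, 4.
  1·σ_0 + 8·σ_1 + 3·σ_2 = 6(Δ_1 - Δ_0) = 114
Clamped end conditions give two more equations: 2h_0·σ_0 + h_0·σ_1 = 6(Δ_0 - p'(0)) = -99 and h_1·σ_1 + 2h_1·σ_2 = 6(p'(4) - Δ_1) = -60.
Solving the tridiagonal system: σ_0 = -525/8, σ_1 = 129/4, σ_2 = -209/8.
On [0, 1], p(t) = 9 + 3/2·t - 525/16·t² + 261/16·t³.
With t = 1/4: p(1/4) = 7761/1024.

7.5791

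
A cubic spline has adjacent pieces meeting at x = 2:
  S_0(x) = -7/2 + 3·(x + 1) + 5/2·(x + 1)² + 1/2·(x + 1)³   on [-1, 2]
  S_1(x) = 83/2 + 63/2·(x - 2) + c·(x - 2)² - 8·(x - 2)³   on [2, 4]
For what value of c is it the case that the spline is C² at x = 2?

S_0''(x) = 5 + 3·(x + 1), so S_0''(2) = 14. On the right, S_1''(2) = 2c, so c = 7.

7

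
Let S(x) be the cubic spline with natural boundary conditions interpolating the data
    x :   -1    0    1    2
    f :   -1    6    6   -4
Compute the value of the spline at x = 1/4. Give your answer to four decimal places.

Write M_i for S''(x_i). With h_i = 1, 1, 1 and divided differences Δ_i = 7, 0, -10, the continuity of S' gives the tridiagonal system
  1·M_0 + 4·M_1 + 1·M_2 = 6(Δ_1 - Δ_0) = -42
  1·M_1 + 4·M_2 + 1·M_3 = 6(Δ_2 - Δ_1) = -60
Natural end conditions: M_0 = M_3 = 0.
Solving: M_0 = 0, M_1 = -36/5, M_2 = -66/5, M_3 = 0.
On [0, 1], S(x) = 6 + 23/5·x - 18/5·x² - 1·x³.
With x = 1/4: S(1/4) = 2211/320.

6.9094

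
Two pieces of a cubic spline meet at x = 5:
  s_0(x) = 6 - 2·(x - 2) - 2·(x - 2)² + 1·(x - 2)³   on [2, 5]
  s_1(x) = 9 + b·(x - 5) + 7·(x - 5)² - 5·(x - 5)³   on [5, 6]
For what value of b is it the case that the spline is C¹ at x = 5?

13

s_0'(x) = -2 - 4·(x - 2) + 3·(x - 2)², so s_0'(5) = 13. On the right, s_1'(5) = b, so b = 13.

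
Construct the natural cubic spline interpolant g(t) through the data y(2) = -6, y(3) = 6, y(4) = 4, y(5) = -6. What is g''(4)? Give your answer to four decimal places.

-7.2000

Let M_i = g''(x_i). Step sizes h_i = 1, 1, 1; slopes of the chords Δ_i = (y_(i+1) - y_i)/h_i = 12, -2, -10.
  1·M_0 + 4·M_1 + 1·M_2 = 6(Δ_1 - Δ_0) = -84
  1·M_1 + 4·M_2 + 1·M_3 = 6(Δ_2 - Δ_1) = -48
Natural end conditions: M_0 = M_3 = 0.
Solving the tridiagonal system: M_0 = 0, M_1 = -96/5, M_2 = -36/5, M_3 = 0.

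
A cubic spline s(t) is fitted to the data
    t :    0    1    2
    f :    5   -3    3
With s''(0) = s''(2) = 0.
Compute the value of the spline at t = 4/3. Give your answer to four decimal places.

-2.2963

With M_i denoting the second derivative at x_i, h_i = 1, 1, and Δ_i = (y_(i+1) − y_i)/h_i = -8, 6:
  1·M_0 + 4·M_1 + 1·M_2 = 6(Δ_1 - Δ_0) = 84
Natural end conditions: M_0 = M_2 = 0.
Hence M_0 = 0, M_1 = 21, M_2 = 0.
On [1, 2], s(t) = -3 - 1·(t - 1) + 21/2·(t - 1)² - 7/2·(t - 1)³.
With (t - 1) = 1/3: s(4/3) = -62/27.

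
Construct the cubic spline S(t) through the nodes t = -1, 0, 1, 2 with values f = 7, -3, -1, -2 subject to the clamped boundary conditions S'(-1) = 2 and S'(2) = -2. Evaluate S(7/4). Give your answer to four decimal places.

-1.4188

With σ_i denoting the second derivative at x_i, h_i = 1, 1, 1, and Δ_i = (y_(i+1) − y_i)/h_i = -10, 2, -1:
  1·σ_0 + 4·σ_1 + 1·σ_2 = 6(Δ_1 - Δ_0) = 72
  1·σ_1 + 4·σ_2 + 1·σ_3 = 6(Δ_2 - Δ_1) = -18
Clamped end conditions give two more equations: 2h_0·σ_0 + h_0·σ_1 = 6(Δ_0 - S'(-1)) = -72 and h_2·σ_2 + 2h_2·σ_3 = 6(S'(2) - Δ_2) = -6.
Hence σ_0 = -802/15, σ_1 = 524/15, σ_2 = -214/15, σ_3 = 62/15.
On [1, 2], S(t) = -1 + 46/15·(t - 1) - 107/15·(t - 1)² + 46/15·(t - 1)³.
With (t - 1) = 3/4: S(7/4) = -227/160.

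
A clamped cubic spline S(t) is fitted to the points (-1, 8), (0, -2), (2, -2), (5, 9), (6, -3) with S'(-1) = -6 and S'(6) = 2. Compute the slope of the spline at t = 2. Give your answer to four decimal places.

With σ_i denoting the second derivative at x_i, h_i = 1, 2, 3, 1, and Δ_i = (y_(i+1) − y_i)/h_i = -10, 0, 11/3, -12:
  1·σ_0 + 6·σ_1 + 2·σ_2 = 6(Δ_1 - Δ_0) = 60
  2·σ_1 + 10·σ_2 + 3·σ_3 = 6(Δ_2 - Δ_1) = 22
  3·σ_2 + 8·σ_3 + 1·σ_4 = 6(Δ_3 - Δ_2) = -94
Clamped end conditions give two more equations: 2h_0·σ_0 + h_0·σ_1 = 6(Δ_0 - S'(-1)) = -24 and h_3·σ_3 + 2h_3·σ_4 = 6(S'(6) - Δ_3) = 84.
Forward elimination and back-substitution give σ_0 = -1933/111, σ_1 = 1202/111, σ_2 = 1381/222, σ_3 = -763/37, σ_4 = 3871/74.
On [2, 5], S'(t) = b_2 + 2c_2·(t - 2) + 3d_2·(t - 2)² with b_2 = Δ_2 - h_2(2σ_2 + σ_3)/6 = 287/37, c_2 = σ_2/2 = 1381/444, d_2 = (σ_3 - σ_2)/(6h_2) = -5959/3996. So S'(2) = 287/37.

7.7568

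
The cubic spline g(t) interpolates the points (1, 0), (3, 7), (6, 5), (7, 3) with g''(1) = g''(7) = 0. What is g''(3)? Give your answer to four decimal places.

-2.4789

Write m_i for g''(x_i). With h_i = 2, 3, 1 and divided differences Δ_i = 7/2, -2/3, -2, the continuity of g' gives the tridiagonal system
  2·m_0 + 10·m_1 + 3·m_2 = 6(Δ_1 - Δ_0) = -25
  3·m_1 + 8·m_2 + 1·m_3 = 6(Δ_2 - Δ_1) = -8
Natural end conditions: m_0 = m_3 = 0.
Solving: m_0 = 0, m_1 = -176/71, m_2 = -5/71, m_3 = 0.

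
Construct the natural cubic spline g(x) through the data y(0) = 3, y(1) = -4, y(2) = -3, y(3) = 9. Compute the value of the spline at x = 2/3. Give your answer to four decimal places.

-2.1852

Put M_i = g'' at the i-th knot. Here h = (1, 1, 1) and Δ = (-7, 1, 12), so the interior equations h_(i-1)·M_(i-1) + 2(h_(i-1)+h_i)·M_i + h_i·M_(i+1) = 6(Δ_i − Δ_(i-1)) read
  1·M_0 + 4·M_1 + 1·M_2 = 6(Δ_1 - Δ_0) = 48
  1·M_1 + 4·M_2 + 1·M_3 = 6(Δ_2 - Δ_1) = 66
Natural end conditions: M_0 = M_3 = 0.
Solving: M_0 = 0, M_1 = 42/5, M_2 = 72/5, M_3 = 0.
On [0, 1], g(x) = 3 - 42/5·x + 0·x² + 7/5·x³.
With x = 2/3: g(2/3) = -59/27.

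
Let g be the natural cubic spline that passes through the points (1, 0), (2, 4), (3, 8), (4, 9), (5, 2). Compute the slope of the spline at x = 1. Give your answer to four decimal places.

3.9286

With σ_i denoting the second derivative at x_i, h_i = 1, 1, 1, 1, and Δ_i = (y_(i+1) − y_i)/h_i = 4, 4, 1, -7:
  1·σ_0 + 4·σ_1 + 1·σ_2 = 6(Δ_1 - Δ_0) = 0
  1·σ_1 + 4·σ_2 + 1·σ_3 = 6(Δ_2 - Δ_1) = -18
  1·σ_2 + 4·σ_3 + 1·σ_4 = 6(Δ_3 - Δ_2) = -48
Natural end conditions: σ_0 = σ_4 = 0.
Hence σ_0 = 0, σ_1 = 3/7, σ_2 = -12/7, σ_3 = -81/7, σ_4 = 0.
On [1, 2], g'(x) = b_0 + 2c_0·(x - 1) + 3d_0·(x - 1)² with b_0 = Δ_0 - h_0(2σ_0 + σ_1)/6 = 55/14, c_0 = σ_0/2 = 0, d_0 = (σ_1 - σ_0)/(6h_0) = 1/14. So g'(1) = 55/14.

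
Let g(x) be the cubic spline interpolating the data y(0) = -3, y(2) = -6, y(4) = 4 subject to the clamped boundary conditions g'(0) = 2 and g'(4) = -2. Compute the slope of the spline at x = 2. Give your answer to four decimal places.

2.6250

Write m_i for g''(x_i). With h_i = 2, 2 and divided differences Δ_i = -3/2, 5, the continuity of g' gives the tridiagonal system
  2·m_0 + 8·m_1 + 2·m_2 = 6(Δ_1 - Δ_0) = 39
Clamped end conditions give two more equations: 2h_0·m_0 + h_0·m_1 = 6(Δ_0 - g'(0)) = -21 and h_1·m_1 + 2h_1·m_2 = 6(g'(4) - Δ_1) = -42.
Forward elimination and back-substitution give m_0 = -89/8, m_1 = 47/4, m_2 = -131/8.
On [2, 4], g'(x) = b_1 + 2c_1·(x - 2) + 3d_1·(x - 2)² with b_1 = Δ_1 - h_1(2m_1 + m_2)/6 = 21/8, c_1 = m_1/2 = 47/8, d_1 = (m_2 - m_1)/(6h_1) = -75/32. So g'(2) = 21/8.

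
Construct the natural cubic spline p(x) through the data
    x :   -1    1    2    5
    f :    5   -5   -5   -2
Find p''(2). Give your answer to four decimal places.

Put σ_i = p'' at the i-th knot. Here h = (2, 1, 3) and Δ = (-5, 0, 1), so the interior equations h_(i-1)·σ_(i-1) + 2(h_(i-1)+h_i)·σ_i + h_i·σ_(i+1) = 6(Δ_i − Δ_(i-1)) read
  2·σ_0 + 6·σ_1 + 1·σ_2 = 6(Δ_1 - Δ_0) = 30
  1·σ_1 + 8·σ_2 + 3·σ_3 = 6(Δ_2 - Δ_1) = 6
Natural end conditions: σ_0 = σ_3 = 0.
Solving: σ_0 = 0, σ_1 = 234/47, σ_2 = 6/47, σ_3 = 0.

0.1277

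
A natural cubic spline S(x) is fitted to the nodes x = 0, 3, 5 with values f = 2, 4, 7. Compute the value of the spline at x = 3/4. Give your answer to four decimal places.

Let M_i = S''(x_i). Step sizes h_i = 3, 2; slopes of the chords Δ_i = (y_(i+1) - y_i)/h_i = 2/3, 3/2.
  3·M_0 + 10·M_1 + 2·M_2 = 6(Δ_1 - Δ_0) = 5
Natural end conditions: M_0 = M_2 = 0.
Forward elimination and back-substitution give M_0 = 0, M_1 = 1/2, M_2 = 0.
On [0, 3], S(x) = 2 + 5/12·x + 0·x² + 1/36·x³.
With x = 3/4: S(3/4) = 595/256.

2.3242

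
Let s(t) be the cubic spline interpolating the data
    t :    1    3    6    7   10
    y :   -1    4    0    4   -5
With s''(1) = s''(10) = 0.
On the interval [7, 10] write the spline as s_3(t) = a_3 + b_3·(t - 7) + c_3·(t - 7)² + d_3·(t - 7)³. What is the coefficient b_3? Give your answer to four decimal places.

Put σ_i = s'' at the i-th knot. Here h = (2, 3, 1, 3) and Δ = (5/2, -4/3, 4, -3), so the interior equations h_(i-1)·σ_(i-1) + 2(h_(i-1)+h_i)·σ_i + h_i·σ_(i+1) = 6(Δ_i − Δ_(i-1)) read
  2·σ_0 + 10·σ_1 + 3·σ_2 = 6(Δ_1 - Δ_0) = -23
  3·σ_1 + 8·σ_2 + 1·σ_3 = 6(Δ_2 - Δ_1) = 32
  1·σ_2 + 8·σ_3 + 3·σ_4 = 6(Δ_3 - Δ_2) = -42
Natural end conditions: σ_0 = σ_4 = 0.
Solving the tridiagonal system: σ_0 = 0, σ_1 = -781/186, σ_2 = 1766/279, σ_3 = -3371/558, σ_4 = 0.
On [7, 10], with s_3(t) = a_3 + b_3·(t - 7) + c_3·(t - 7)² + d_3·(t - 7)³: c_3 = σ_3/2 = -3371/1116, d_3 = (σ_4 - σ_3)/(6h_3) = 3371/10044, b_3 = Δ_3 - h_3(2σ_3 + σ_4)/6 = 1697/558.

3.0412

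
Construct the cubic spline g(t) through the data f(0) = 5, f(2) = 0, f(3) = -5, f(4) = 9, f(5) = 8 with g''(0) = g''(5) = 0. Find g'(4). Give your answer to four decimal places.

Put σ_i = g'' at the i-th knot. Here h = (2, 1, 1, 1) and Δ = (-5/2, -5, 14, -1), so the interior equations h_(i-1)·σ_(i-1) + 2(h_(i-1)+h_i)·σ_i + h_i·σ_(i+1) = 6(Δ_i − Δ_(i-1)) read
  2·σ_0 + 6·σ_1 + 1·σ_2 = 6(Δ_1 - Δ_0) = -15
  1·σ_1 + 4·σ_2 + 1·σ_3 = 6(Δ_2 - Δ_1) = 114
  1·σ_2 + 4·σ_3 + 1·σ_4 = 6(Δ_3 - Δ_2) = -90
Natural end conditions: σ_0 = σ_4 = 0.
Solving the tridiagonal system: σ_0 = 0, σ_1 = -771/86, σ_2 = 1668/43, σ_3 = -2769/86, σ_4 = 0.
On [4, 5], g'(t) = b_3 + 2c_3·(t - 4) + 3d_3·(t - 4)² with b_3 = Δ_3 - h_3(2σ_3 + σ_4)/6 = 837/86, c_3 = σ_3/2 = -2769/172, d_3 = (σ_4 - σ_3)/(6h_3) = 923/172. So g'(4) = 837/86.

9.7326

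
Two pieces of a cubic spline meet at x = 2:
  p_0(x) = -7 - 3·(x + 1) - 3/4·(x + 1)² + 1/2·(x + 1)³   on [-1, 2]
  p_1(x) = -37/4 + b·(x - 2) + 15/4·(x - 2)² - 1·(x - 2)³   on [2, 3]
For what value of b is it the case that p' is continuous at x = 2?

6

p_0'(x) = -3 - 3/2·(x + 1) + 3/2·(x + 1)², so p_0'(2) = 6. On the right, p_1'(2) = b, so b = 6.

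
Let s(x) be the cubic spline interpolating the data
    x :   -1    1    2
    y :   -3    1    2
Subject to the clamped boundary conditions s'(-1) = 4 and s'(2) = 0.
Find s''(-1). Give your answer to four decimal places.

Let m_i = s''(x_i). Step sizes h_i = 2, 1; slopes of the chords Δ_i = (y_(i+1) - y_i)/h_i = 2, 1.
  2·m_0 + 6·m_1 + 1·m_2 = 6(Δ_1 - Δ_0) = -6
Clamped end conditions give two more equations: 2h_0·m_0 + h_0·m_1 = 6(Δ_0 - s'(-1)) = -12 and h_1·m_1 + 2h_1·m_2 = 6(s'(2) - Δ_1) = -6.
Solving: m_0 = -10/3, m_1 = 2/3, m_2 = -10/3.

-3.3333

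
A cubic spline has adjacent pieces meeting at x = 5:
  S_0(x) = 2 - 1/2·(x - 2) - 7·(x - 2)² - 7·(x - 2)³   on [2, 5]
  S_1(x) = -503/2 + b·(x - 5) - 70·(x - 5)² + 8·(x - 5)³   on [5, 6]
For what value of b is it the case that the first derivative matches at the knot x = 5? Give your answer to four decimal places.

S_0'(x) = -1/2 - 14·(x - 2) - 21·(x - 2)², so S_0'(5) = -463/2. On the right, S_1'(5) = b, so b = -463/2.

-231.5000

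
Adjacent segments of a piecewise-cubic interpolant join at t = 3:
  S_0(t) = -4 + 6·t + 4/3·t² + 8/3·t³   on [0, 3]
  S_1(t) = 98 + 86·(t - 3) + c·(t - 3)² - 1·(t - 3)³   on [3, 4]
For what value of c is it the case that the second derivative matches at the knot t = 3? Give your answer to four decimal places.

S_0''(t) = 8/3 + 16·t, so S_0''(3) = 152/3. On the right, S_1''(3) = 2c, so c = 76/3.

25.3333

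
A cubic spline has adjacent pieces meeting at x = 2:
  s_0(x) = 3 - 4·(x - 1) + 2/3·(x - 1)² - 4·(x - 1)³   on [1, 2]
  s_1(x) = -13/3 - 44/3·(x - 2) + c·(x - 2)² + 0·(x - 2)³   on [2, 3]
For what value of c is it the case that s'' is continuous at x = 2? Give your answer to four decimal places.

-11.3333

s_0''(x) = 4/3 - 24·(x - 1), so s_0''(2) = -68/3. On the right, s_1''(2) = 2c, so c = -34/3.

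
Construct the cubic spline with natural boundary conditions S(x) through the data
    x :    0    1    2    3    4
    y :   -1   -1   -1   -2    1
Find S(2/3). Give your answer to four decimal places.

Put m_i = S'' at the i-th knot. Here h = (1, 1, 1, 1) and Δ = (0, 0, -1, 3), so the interior equations h_(i-1)·m_(i-1) + 2(h_(i-1)+h_i)·m_i + h_i·m_(i+1) = 6(Δ_i − Δ_(i-1)) read
  1·m_0 + 4·m_1 + 1·m_2 = 6(Δ_1 - Δ_0) = 0
  1·m_1 + 4·m_2 + 1·m_3 = 6(Δ_2 - Δ_1) = -6
  1·m_2 + 4·m_3 + 1·m_4 = 6(Δ_3 - Δ_2) = 24
Natural end conditions: m_0 = m_4 = 0.
Hence m_0 = 0, m_1 = 6/7, m_2 = -24/7, m_3 = 48/7, m_4 = 0.
On [0, 1], S(x) = -1 - 1/7·x + 0·x² + 1/7·x³.
With x = 2/3: S(2/3) = -199/189.

-1.0529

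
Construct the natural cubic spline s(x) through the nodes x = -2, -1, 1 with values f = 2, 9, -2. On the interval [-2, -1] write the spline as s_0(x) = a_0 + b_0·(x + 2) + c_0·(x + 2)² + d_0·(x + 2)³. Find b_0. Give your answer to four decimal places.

9.0833

Write σ_i for s''(x_i). With h_i = 1, 2 and divided differences Δ_i = 7, -11/2, the continuity of s' gives the tridiagonal system
  1·σ_0 + 6·σ_1 + 2·σ_2 = 6(Δ_1 - Δ_0) = -75
Natural end conditions: σ_0 = σ_2 = 0.
Hence σ_0 = 0, σ_1 = -25/2, σ_2 = 0.
On [-2, -1], with s_0(x) = a_0 + b_0·(x + 2) + c_0·(x + 2)² + d_0·(x + 2)³: c_0 = σ_0/2 = 0, d_0 = (σ_1 - σ_0)/(6h_0) = -25/12, b_0 = Δ_0 - h_0(2σ_0 + σ_1)/6 = 109/12.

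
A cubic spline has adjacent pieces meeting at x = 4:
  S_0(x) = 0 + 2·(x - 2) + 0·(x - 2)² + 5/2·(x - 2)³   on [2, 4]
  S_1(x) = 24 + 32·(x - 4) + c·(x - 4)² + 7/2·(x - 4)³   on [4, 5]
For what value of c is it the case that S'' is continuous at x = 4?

S_0''(x) = 0 + 15·(x - 2), so S_0''(4) = 30. On the right, S_1''(4) = 2c, so c = 15.

15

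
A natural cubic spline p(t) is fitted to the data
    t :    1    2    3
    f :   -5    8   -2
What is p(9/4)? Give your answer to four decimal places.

With M_i denoting the second derivative at x_i, h_i = 1, 1, and Δ_i = (y_(i+1) − y_i)/h_i = 13, -10:
  1·M_0 + 4·M_1 + 1·M_2 = 6(Δ_1 - Δ_0) = -138
Natural end conditions: M_0 = M_2 = 0.
Solving: M_0 = 0, M_1 = -69/2, M_2 = 0.
On [2, 3], p(t) = 8 + 3/2·(t - 2) - 69/4·(t - 2)² + 23/4·(t - 2)³.
With (t - 2) = 1/4: p(9/4) = 1891/256.

7.3867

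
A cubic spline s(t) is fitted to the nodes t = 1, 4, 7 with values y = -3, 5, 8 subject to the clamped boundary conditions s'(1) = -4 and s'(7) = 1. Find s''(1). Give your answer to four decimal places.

Write M_i for s''(x_i). With h_i = 3, 3 and divided differences Δ_i = 8/3, 1, the continuity of s' gives the tridiagonal system
  3·M_0 + 12·M_1 + 3·M_2 = 6(Δ_1 - Δ_0) = -10
Clamped end conditions give two more equations: 2h_0·M_0 + h_0·M_1 = 6(Δ_0 - s'(1)) = 40 and h_1·M_1 + 2h_1·M_2 = 6(s'(7) - Δ_1) = 0.
Forward elimination and back-substitution give M_0 = 25/3, M_1 = -10/3, M_2 = 5/3.

8.3333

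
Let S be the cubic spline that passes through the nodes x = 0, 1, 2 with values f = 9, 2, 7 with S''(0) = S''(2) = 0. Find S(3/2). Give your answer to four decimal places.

3.3750

Write σ_i for S''(x_i). With h_i = 1, 1 and divided differences Δ_i = -7, 5, the continuity of S' gives the tridiagonal system
  1·σ_0 + 4·σ_1 + 1·σ_2 = 6(Δ_1 - Δ_0) = 72
Natural end conditions: σ_0 = σ_2 = 0.
Forward elimination and back-substitution give σ_0 = 0, σ_1 = 18, σ_2 = 0.
On [1, 2], S(x) = 2 - 1·(x - 1) + 9·(x - 1)² - 3·(x - 1)³.
With (x - 1) = 1/2: S(3/2) = 27/8.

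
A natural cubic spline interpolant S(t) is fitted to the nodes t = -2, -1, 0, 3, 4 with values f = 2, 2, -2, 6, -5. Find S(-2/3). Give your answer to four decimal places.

0.6437

Write σ_i for S''(x_i). With h_i = 1, 1, 3, 1 and divided differences Δ_i = 0, -4, 8/3, -11, the continuity of S' gives the tridiagonal system
  1·σ_0 + 4·σ_1 + 1·σ_2 = 6(Δ_1 - Δ_0) = -24
  1·σ_1 + 8·σ_2 + 3·σ_3 = 6(Δ_2 - Δ_1) = 40
  3·σ_2 + 8·σ_3 + 1·σ_4 = 6(Δ_3 - Δ_2) = -82
Natural end conditions: σ_0 = σ_4 = 0.
Forward elimination and back-substitution give σ_0 = 0, σ_1 = -943/106, σ_2 = 614/53, σ_3 = -1547/106, σ_4 = 0.
On [-1, 0], S(t) = 2 - 943/318·(t + 1) - 943/212·(t + 1)² + 2171/636·(t + 1)³.
With (t + 1) = 1/3: S(-2/3) = 5527/8586.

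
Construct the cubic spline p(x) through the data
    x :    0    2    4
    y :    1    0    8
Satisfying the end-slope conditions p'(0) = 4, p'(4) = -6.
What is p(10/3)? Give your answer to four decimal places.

8.1667

Put M_i = p'' at the i-th knot. Here h = (2, 2) and Δ = (-1/2, 4), so the interior equations h_(i-1)·M_(i-1) + 2(h_(i-1)+h_i)·M_i + h_i·M_(i+1) = 6(Δ_i − Δ_(i-1)) read
  2·M_0 + 8·M_1 + 2·M_2 = 6(Δ_1 - Δ_0) = 27
Clamped end conditions give two more equations: 2h_0·M_0 + h_0·M_1 = 6(Δ_0 - p'(0)) = -27 and h_1·M_1 + 2h_1·M_2 = 6(p'(4) - Δ_1) = -60.
Hence M_0 = -101/8, M_1 = 47/4, M_2 = -167/8.
On [2, 4], p(x) = 0 + 25/8·(x - 2) + 47/8·(x - 2)² - 87/32·(x - 2)³.
With (x - 2) = 4/3: p(10/3) = 49/6.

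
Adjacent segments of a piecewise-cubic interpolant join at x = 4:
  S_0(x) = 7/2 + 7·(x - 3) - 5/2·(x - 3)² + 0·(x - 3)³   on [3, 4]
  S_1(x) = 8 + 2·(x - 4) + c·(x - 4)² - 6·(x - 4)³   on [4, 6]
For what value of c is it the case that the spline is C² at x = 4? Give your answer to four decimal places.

-2.5000

S_0''(x) = -5 + 0·(x - 3), so S_0''(4) = -5. On the right, S_1''(4) = 2c, so c = -5/2.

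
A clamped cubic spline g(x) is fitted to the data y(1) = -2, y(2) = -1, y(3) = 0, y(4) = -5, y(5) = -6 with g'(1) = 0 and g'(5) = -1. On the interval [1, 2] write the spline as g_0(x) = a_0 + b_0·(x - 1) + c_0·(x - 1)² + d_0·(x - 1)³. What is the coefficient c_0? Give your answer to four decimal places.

0.8393

Write m_i for g''(x_i). With h_i = 1, 1, 1, 1 and divided differences Δ_i = 1, 1, -5, -1, the continuity of g' gives the tridiagonal system
  1·m_0 + 4·m_1 + 1·m_2 = 6(Δ_1 - Δ_0) = 0
  1·m_1 + 4·m_2 + 1·m_3 = 6(Δ_2 - Δ_1) = -36
  1·m_2 + 4·m_3 + 1·m_4 = 6(Δ_3 - Δ_2) = 24
Clamped end conditions give two more equations: 2h_0·m_0 + h_0·m_1 = 6(Δ_0 - g'(1)) = 6 and h_3·m_3 + 2h_3·m_4 = 6(g'(5) - Δ_3) = 0.
Hence m_0 = 47/28, m_1 = 37/14, m_2 = -49/4, m_3 = 145/14, m_4 = -145/28.
On [1, 2], with g_0(x) = a_0 + b_0·(x - 1) + c_0·(x - 1)² + d_0·(x - 1)³: c_0 = m_0/2 = 47/56, d_0 = (m_1 - m_0)/(6h_0) = 9/56, b_0 = Δ_0 - h_0(2m_0 + m_1)/6 = 0.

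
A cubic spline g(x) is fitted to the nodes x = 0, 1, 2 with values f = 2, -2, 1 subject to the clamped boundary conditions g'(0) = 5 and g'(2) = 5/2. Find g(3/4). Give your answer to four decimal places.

Let σ_i = g''(x_i). Step sizes h_i = 1, 1; slopes of the chords Δ_i = (y_(i+1) - y_i)/h_i = -4, 3.
  1·σ_0 + 4·σ_1 + 1·σ_2 = 6(Δ_1 - Δ_0) = 42
Clamped end conditions give two more equations: 2h_0·σ_0 + h_0·σ_1 = 6(Δ_0 - g'(0)) = -54 and h_1·σ_1 + 2h_1·σ_2 = 6(g'(2) - Δ_1) = -3.
Solving the tridiagonal system: σ_0 = -155/4, σ_1 = 47/2, σ_2 = -53/4.
On [0, 1], g(x) = 2 + 5·x - 155/8·x² + 83/8·x³.
With x = 3/4: g(3/4) = -395/512.

-0.7715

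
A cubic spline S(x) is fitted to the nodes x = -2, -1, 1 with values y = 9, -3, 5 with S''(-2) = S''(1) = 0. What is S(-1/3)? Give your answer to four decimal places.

Let σ_i = S''(x_i). Step sizes h_i = 1, 2; slopes of the chords Δ_i = (y_(i+1) - y_i)/h_i = -12, 4.
  1·σ_0 + 6·σ_1 + 2·σ_2 = 6(Δ_1 - Δ_0) = 96
Natural end conditions: σ_0 = σ_2 = 0.
Forward elimination and back-substitution give σ_0 = 0, σ_1 = 16, σ_2 = 0.
On [-1, 1], S(x) = -3 - 20/3·(x + 1) + 8·(x + 1)² - 4/3·(x + 1)³.
With (x + 1) = 2/3: S(-1/3) = -347/81.

-4.2840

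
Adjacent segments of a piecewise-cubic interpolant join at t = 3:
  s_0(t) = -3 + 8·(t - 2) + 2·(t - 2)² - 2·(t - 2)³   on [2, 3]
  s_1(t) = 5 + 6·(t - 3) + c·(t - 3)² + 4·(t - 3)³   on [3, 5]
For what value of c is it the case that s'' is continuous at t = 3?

s_0''(t) = 4 - 12·(t - 2), so s_0''(3) = -8. On the right, s_1''(3) = 2c, so c = -4.

-4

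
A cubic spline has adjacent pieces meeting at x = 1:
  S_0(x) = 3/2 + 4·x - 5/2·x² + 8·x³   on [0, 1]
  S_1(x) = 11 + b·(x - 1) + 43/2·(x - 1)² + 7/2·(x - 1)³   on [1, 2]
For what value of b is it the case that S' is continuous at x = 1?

S_0'(x) = 4 - 5·x + 24·x², so S_0'(1) = 23. On the right, S_1'(1) = b, so b = 23.

23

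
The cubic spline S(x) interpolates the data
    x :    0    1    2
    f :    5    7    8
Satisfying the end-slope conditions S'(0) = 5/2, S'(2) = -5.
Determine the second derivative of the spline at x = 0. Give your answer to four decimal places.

-3.7500

Write σ_i for S''(x_i). With h_i = 1, 1 and divided differences Δ_i = 2, 1, the continuity of S' gives the tridiagonal system
  1·σ_0 + 4·σ_1 + 1·σ_2 = 6(Δ_1 - Δ_0) = -6
Clamped end conditions give two more equations: 2h_0·σ_0 + h_0·σ_1 = 6(Δ_0 - S'(0)) = -3 and h_1·σ_1 + 2h_1·σ_2 = 6(S'(2) - Δ_1) = -36.
Forward elimination and back-substitution give σ_0 = -15/4, σ_1 = 9/2, σ_2 = -81/4.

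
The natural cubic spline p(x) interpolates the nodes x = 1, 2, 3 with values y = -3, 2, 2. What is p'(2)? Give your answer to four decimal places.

With M_i denoting the second derivative at x_i, h_i = 1, 1, and Δ_i = (y_(i+1) − y_i)/h_i = 5, 0:
  1·M_0 + 4·M_1 + 1·M_2 = 6(Δ_1 - Δ_0) = -30
Natural end conditions: M_0 = M_2 = 0.
Hence M_0 = 0, M_1 = -15/2, M_2 = 0.
On [2, 3], p'(x) = b_1 + 2c_1·(x - 2) + 3d_1·(x - 2)² with b_1 = Δ_1 - h_1(2M_1 + M_2)/6 = 5/2, c_1 = M_1/2 = -15/4, d_1 = (M_2 - M_1)/(6h_1) = 5/4. So p'(2) = 5/2.

2.5000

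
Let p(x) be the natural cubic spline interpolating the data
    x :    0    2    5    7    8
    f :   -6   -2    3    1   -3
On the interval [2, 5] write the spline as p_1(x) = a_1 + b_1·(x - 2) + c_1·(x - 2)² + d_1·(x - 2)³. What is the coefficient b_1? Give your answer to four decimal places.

Put σ_i = p'' at the i-th knot. Here h = (2, 3, 2, 1) and Δ = (2, 5/3, -1, -4), so the interior equations h_(i-1)·σ_(i-1) + 2(h_(i-1)+h_i)·σ_i + h_i·σ_(i+1) = 6(Δ_i − Δ_(i-1)) read
  2·σ_0 + 10·σ_1 + 3·σ_2 = 6(Δ_1 - Δ_0) = -2
  3·σ_1 + 10·σ_2 + 2·σ_3 = 6(Δ_2 - Δ_1) = -16
  2·σ_2 + 6·σ_3 + 1·σ_4 = 6(Δ_3 - Δ_2) = -18
Natural end conditions: σ_0 = σ_4 = 0.
Solving: σ_0 = 0, σ_1 = 34/253, σ_2 = -282/253, σ_3 = -665/253, σ_4 = 0.
On [2, 5], with p_1(x) = a_1 + b_1·(x - 2) + c_1·(x - 2)² + d_1·(x - 2)³: c_1 = σ_1/2 = 17/253, d_1 = (σ_2 - σ_1)/(6h_1) = -158/2277, b_1 = Δ_1 - h_1(2σ_1 + σ_2)/6 = 1586/759.

2.0896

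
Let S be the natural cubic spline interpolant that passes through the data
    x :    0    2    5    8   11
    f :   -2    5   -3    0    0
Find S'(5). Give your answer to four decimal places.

Write M_i for S''(x_i). With h_i = 2, 3, 3, 3 and divided differences Δ_i = 7/2, -8/3, 1, 0, the continuity of S' gives the tridiagonal system
  2·M_0 + 10·M_1 + 3·M_2 = 6(Δ_1 - Δ_0) = -37
  3·M_1 + 12·M_2 + 3·M_3 = 6(Δ_2 - Δ_1) = 22
  3·M_2 + 12·M_3 + 3·M_4 = 6(Δ_3 - Δ_2) = -6
Natural end conditions: M_0 = M_4 = 0.
Solving: M_0 = 0, M_1 = -649/138, M_2 = 692/207, M_3 = -553/414, M_4 = 0.
On [5, 8], S'(x) = b_2 + 2c_2·(x - 5) + 3d_2·(x - 5)² with b_2 = Δ_2 - h_2(2M_2 + M_3)/6 = -1387/828, c_2 = M_2/2 = 346/207, d_2 = (M_3 - M_2)/(6h_2) = -1937/7452. So S'(5) = -1387/828.

-1.6751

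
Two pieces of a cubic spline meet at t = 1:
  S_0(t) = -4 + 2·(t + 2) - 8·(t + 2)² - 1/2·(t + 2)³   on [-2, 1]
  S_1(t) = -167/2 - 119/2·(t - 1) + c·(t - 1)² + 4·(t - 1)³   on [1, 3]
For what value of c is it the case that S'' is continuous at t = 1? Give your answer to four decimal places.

-12.5000

S_0''(t) = -16 - 3·(t + 2), so S_0''(1) = -25. On the right, S_1''(1) = 2c, so c = -25/2.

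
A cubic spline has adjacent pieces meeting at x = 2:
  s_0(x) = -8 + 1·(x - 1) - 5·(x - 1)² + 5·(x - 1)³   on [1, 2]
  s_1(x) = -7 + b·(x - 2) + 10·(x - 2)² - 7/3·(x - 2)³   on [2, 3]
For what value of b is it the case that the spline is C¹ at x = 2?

6

s_0'(x) = 1 - 10·(x - 1) + 15·(x - 1)², so s_0'(2) = 6. On the right, s_1'(2) = b, so b = 6.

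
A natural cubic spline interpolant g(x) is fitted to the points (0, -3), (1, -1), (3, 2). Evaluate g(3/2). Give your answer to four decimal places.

Let M_i = g''(x_i). Step sizes h_i = 1, 2; slopes of the chords Δ_i = (y_(i+1) - y_i)/h_i = 2, 3/2.
  1·M_0 + 6·M_1 + 2·M_2 = 6(Δ_1 - Δ_0) = -3
Natural end conditions: M_0 = M_2 = 0.
Solving: M_0 = 0, M_1 = -1/2, M_2 = 0.
On [1, 3], g(x) = -1 + 11/6·(x - 1) - 1/4·(x - 1)² + 1/24·(x - 1)³.
With (x - 1) = 1/2: g(3/2) = -9/64.

-0.1406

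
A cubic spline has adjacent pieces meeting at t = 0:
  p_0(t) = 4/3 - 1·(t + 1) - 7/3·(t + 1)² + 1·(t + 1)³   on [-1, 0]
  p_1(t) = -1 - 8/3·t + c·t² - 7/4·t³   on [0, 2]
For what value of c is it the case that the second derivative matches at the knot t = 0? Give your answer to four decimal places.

p_0''(t) = -14/3 + 6·(t + 1), so p_0''(0) = 4/3. On the right, p_1''(0) = 2c, so c = 2/3.

0.6667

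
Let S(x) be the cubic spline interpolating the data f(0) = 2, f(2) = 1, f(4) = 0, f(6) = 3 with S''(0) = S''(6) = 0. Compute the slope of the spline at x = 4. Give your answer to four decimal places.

0.4333

Let M_i = S''(x_i). Step sizes h_i = 2, 2, 2; slopes of the chords Δ_i = (y_(i+1) - y_i)/h_i = -1/2, -1/2, 3/2.
  2·M_0 + 8·M_1 + 2·M_2 = 6(Δ_1 - Δ_0) = 0
  2·M_1 + 8·M_2 + 2·M_3 = 6(Δ_2 - Δ_1) = 12
Natural end conditions: M_0 = M_3 = 0.
Hence M_0 = 0, M_1 = -2/5, M_2 = 8/5, M_3 = 0.
On [4, 6], S'(x) = b_2 + 2c_2·(x - 4) + 3d_2·(x - 4)² with b_2 = Δ_2 - h_2(2M_2 + M_3)/6 = 13/30, c_2 = M_2/2 = 4/5, d_2 = (M_3 - M_2)/(6h_2) = -2/15. So S'(4) = 13/30.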